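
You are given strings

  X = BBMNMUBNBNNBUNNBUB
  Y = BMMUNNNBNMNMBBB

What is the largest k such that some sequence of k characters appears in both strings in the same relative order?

One common subsequence of length 12: B at X[2]=Y[1]; then M at X[3]=Y[2]; then M at X[5]=Y[3]; then U at X[6]=Y[4]; then N at X[8]=Y[5]; then N at X[10]=Y[6]; then N at X[11]=Y[7]; then B at X[12]=Y[8]; then N at X[14]=Y[9]; then N at X[15]=Y[11]; then B at X[16]=Y[14]; then B at X[18]=Y[15]. dp[18][15] = 12 confirms this is the maximum.

12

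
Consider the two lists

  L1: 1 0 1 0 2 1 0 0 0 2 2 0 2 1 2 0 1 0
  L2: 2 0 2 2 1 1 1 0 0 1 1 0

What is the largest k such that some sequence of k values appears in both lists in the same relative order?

Match 1 (L1 #1, L2 #5); then 1 (L1 #3, L2 #6); then 1 (L1 #6, L2 #7); then 0 (L1 #9, L2 #8); then 0 (L1 #12, L2 #9); then 1 (L1 #14, L2 #10); then 1 (L1 #17, L2 #11); then 0 (L1 #18, L2 #12) — 8 values in the same relative order in both. The LCS DP gives dp[18][12] = 8, so this is optimal.

8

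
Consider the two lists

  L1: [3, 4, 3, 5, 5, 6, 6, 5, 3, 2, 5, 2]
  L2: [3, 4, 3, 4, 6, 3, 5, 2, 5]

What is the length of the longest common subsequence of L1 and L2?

One common subsequence of length 7: 3 [1,1], then 4 [2,2], then 3 [3,3], then 6 [6,5], then 5 [8,7], then 2 [10,8], then 5 [11,9], and the DP table's final entry dp[12][9] is also 7, so no common subsequence is longer.

7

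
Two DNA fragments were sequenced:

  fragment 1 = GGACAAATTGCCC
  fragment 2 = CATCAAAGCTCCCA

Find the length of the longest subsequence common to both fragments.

9

Match A at fragment 1[3]=fragment 2[2]; then C at fragment 1[4]=fragment 2[4]; then A at fragment 1[5]=fragment 2[5]; then A at fragment 1[6]=fragment 2[6]; then A at fragment 1[7]=fragment 2[7]; then T at fragment 1[9]=fragment 2[10]; then C at fragment 1[11]=fragment 2[11]; then C at fragment 1[12]=fragment 2[12]; then C at fragment 1[13]=fragment 2[13] — 9 bases in the same relative order in both. Since dp[13][14] = 9, nothing longer is possible.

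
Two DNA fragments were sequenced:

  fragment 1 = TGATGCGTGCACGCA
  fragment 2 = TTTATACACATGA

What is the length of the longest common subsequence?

Taking T [1,3] → A [3,4] → T [4,5] → C [6,7] → C [10,9] → A [11,10] → G [13,12] → A [15,13] gives a common subsequence of length 8, and the DP table's final entry dp[15][13] is also 8, so no common subsequence is longer.

8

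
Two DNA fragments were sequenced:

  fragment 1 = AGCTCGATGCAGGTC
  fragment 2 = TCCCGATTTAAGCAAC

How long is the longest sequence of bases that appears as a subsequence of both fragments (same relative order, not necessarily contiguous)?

9

One common subsequence of length 9: C [3,3], then C [5,4], then G [6,5], then A [7,6], then T [8,9], then G [9,12], then C [10,13], then A [11,15], then C [15,16]. Since dp[15][16] = 9, nothing longer is possible.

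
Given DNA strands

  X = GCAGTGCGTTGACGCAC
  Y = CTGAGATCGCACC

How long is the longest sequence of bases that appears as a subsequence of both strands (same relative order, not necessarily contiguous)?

10

Pick C [2,1], T [5,2], G [6,3], G [8,5], T [10,7], C [13,8], G [14,9], C [15,10], A [16,11], C [17,13]; all 10 bases appear in both, in order. dp[17][13] = 10 confirms this is the maximum.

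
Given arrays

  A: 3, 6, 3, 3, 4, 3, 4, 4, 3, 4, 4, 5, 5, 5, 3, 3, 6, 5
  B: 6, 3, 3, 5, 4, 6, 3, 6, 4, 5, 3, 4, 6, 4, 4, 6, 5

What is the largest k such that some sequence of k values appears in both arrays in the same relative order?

11

One common subsequence of length 11: 6 at A[2]=B[1], 3 at A[3]=B[2], 3 at A[4]=B[3], 4 at A[5]=B[5], 3 at A[6]=B[7], 4 at A[7]=B[9], 4 at A[8]=B[12], 4 at A[10]=B[14], 4 at A[11]=B[15], 6 at A[17]=B[16], 5 at A[18]=B[17]. Since dp[18][17] = 11, nothing longer is possible.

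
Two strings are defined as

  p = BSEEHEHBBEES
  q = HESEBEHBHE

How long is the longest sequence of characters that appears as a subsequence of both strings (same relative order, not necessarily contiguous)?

Let dp[i][j] be the LCS length of the first i characters of p and the first j characters of q. dp[i][j] = dp[i-1][j-1]+1 when the i-th and j-th characters match, else max(dp[i-1][j], dp[i][j-1]).
    ·  H  E  S  E  B  E  H  B  H  E
 ·  0  0  0  0  0  0  0  0  0  0  0
 B  0  0  0  0  0  1  1  1  1  1  1
 S  0  0  0  1  1  1  1  1  1  1  1
 E  0  0  1  1  2  2  2  2  2  2  2
 E  0  0  1  1  2  2  3  3  3  3  3
 H  0  1  1  1  2  2  3  4  4  4  4
 E  0  1  2  2  2  2  3  4  4  4  5
 H  0  1  2  2  2  2  3  4  4  5  5
 B  0  1  2  2  2  3  3  4  5  5  5
 B  0  1  2  2  2  3  3  4  5  5  5
 E  0  1  2  2  3  3  4  4  5  5  6
 E  0  1  2  2  3  3  4  4  5  5  6
 S  0  1  2  3  3  3  4  4  5  5  6
dp[12][10] = 6. One LCS (by backtracking along matches): SEEHHE.

6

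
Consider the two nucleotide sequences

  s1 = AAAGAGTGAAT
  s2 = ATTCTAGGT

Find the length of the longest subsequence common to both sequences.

Taking A at s1[1]=s2[1], A at s1[5]=s2[6], G at s1[6]=s2[7], G at s1[8]=s2[8], T at s1[11]=s2[9] gives a common subsequence of length 5. Since dp[11][9] = 5, nothing longer is possible.

5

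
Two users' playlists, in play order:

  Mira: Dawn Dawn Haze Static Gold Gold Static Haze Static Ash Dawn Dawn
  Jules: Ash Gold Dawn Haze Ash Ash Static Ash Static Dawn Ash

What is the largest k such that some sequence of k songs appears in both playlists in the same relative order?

5

Pick Dawn at Mira[2]=Jules[3] → Haze at Mira[3]=Jules[4] → Static at Mira[4]=Jules[7] → Static at Mira[7]=Jules[9] → Ash at Mira[10]=Jules[11]; all 5 songs appear in both, in order. dp[12][11] = 5 confirms this is the maximum.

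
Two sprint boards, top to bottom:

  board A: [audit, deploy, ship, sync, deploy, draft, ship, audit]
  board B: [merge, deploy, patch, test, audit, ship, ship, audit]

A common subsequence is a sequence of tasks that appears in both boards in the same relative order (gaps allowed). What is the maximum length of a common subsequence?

Pick audit [1,5], ship [3,6], ship [7,7], audit [8,8]; all 4 tasks appear in both, in order. The LCS DP gives dp[8][8] = 4, so this is optimal.

4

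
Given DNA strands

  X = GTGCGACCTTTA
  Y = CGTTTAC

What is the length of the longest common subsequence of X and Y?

Let dp[i][j] be the LCS length of the first i bases of X and the first j bases of Y. dp[i][j] = dp[i-1][j-1]+1 when the i-th and j-th bases match, else max(dp[i-1][j], dp[i][j-1]).
    ·  C  G  T  T  T  A  C
 ·  0  0  0  0  0  0  0  0
 G  0  0  1  1  1  1  1  1
 T  0  0  1  2  2  2  2  2
 G  0  0  1  2  2  2  2  2
 C  0  1  1  2  2  2  2  3
 G  0  1  2  2  2  2  2  3
 A  0  1  2  2  2  2  3  3
 C  0  1  2  2  2  2  3  4
 C  0  1  2  2  2  2  3  4
 T  0  1  2  3  3  3  3  4
 T  0  1  2  3  4  4  4  4
 T  0  1  2  3  4  5  5  5
 A  0  1  2  3  4  5  6  6
dp[12][7] = 6. One LCS (by backtracking along matches): CGTTTA.

6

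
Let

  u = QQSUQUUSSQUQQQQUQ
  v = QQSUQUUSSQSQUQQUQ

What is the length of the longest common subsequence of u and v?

15

Pick Q (u #1, v #1); then Q (u #2, v #2); then S (u #3, v #3); then U (u #4, v #4); then Q (u #5, v #5); then U (u #6, v #6); then U (u #7, v #7); then S (u #8, v #9); then S (u #9, v #11); then Q (u #10, v #12); then U (u #11, v #13); then Q (u #14, v #14); then Q (u #15, v #15); then U (u #16, v #16); then Q (u #17, v #17); all 15 characters appear in both, in order. The LCS DP gives dp[17][17] = 15, so this is optimal.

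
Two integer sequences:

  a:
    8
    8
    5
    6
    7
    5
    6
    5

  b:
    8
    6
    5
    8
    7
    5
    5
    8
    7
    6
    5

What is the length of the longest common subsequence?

6

Pick 8 at a[1]=b[1]; then 8 at a[2]=b[4]; then 5 at a[3]=b[7]; then 7 at a[5]=b[9]; then 6 at a[7]=b[10]; then 5 at a[8]=b[11]; all 6 values appear in both, in order. dp[8][11] = 6 confirms this is the maximum.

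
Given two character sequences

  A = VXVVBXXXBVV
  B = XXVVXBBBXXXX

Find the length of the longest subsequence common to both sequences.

Let dp[i][j] be the LCS length of the first i characters of A and the first j characters of B. dp[i][j] = dp[i-1][j-1]+1 when the i-th and j-th characters match, else max(dp[i-1][j], dp[i][j-1]).
    ·  X  X  V  V  X  B  B  B  X  X  X  X
 ·  0  0  0  0  0  0  0  0  0  0  0  0  0
 V  0  0  0  1  1  1  1  1  1  1  1  1  1
 X  0  1  1  1  1  2  2  2  2  2  2  2  2
 V  0  1  1  2  2  2  2  2  2  2  2  2  2
 V  0  1  1  2  3  3  3  3  3  3  3  3  3
 B  0  1  1  2  3  3  4  4  4  4  4  4  4
 X  0  1  2  2  3  4  4  4  4  5  5  5  5
 X  0  1  2  2  3  4  4  4  4  5  6  6  6
 X  0  1  2  2  3  4  4  4  4  5  6  7  7
 B  0  1  2  2  3  4  5  5  5  5  6  7  7
 V  0  1  2  3  3  4  5  5  5  5  6  7  7
 V  0  1  2  3  4  4  5  5  5  5  6  7  7
dp[11][12] = 7. One LCS (by backtracking along matches): XVVBXXX.

7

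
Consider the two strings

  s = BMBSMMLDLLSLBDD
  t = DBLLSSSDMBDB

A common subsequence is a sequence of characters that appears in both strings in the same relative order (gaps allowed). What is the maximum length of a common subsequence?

6

Match B (s #3, t #2), L (s #7, t #3), L (s #9, t #4), S (s #11, t #7), B (s #13, t #10), D (s #14, t #11) — 6 characters in the same relative order in both. Since dp[15][12] = 6, nothing longer is possible.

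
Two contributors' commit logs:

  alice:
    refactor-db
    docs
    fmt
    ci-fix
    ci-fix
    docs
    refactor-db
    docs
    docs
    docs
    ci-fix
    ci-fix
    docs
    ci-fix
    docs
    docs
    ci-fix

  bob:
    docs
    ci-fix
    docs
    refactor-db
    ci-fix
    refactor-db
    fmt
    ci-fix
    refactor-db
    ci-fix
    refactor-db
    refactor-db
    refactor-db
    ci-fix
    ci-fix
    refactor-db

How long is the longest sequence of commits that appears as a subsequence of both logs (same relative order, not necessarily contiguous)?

8

Taking docs (alice #2, bob #1), then ci-fix (alice #4, bob #2), then ci-fix (alice #5, bob #5), then refactor-db (alice #7, bob #6), then ci-fix (alice #11, bob #8), then ci-fix (alice #12, bob #10), then ci-fix (alice #14, bob #14), then ci-fix (alice #17, bob #15) gives a common subsequence of length 8, and the DP table's final entry dp[17][16] is also 8, so no common subsequence is longer.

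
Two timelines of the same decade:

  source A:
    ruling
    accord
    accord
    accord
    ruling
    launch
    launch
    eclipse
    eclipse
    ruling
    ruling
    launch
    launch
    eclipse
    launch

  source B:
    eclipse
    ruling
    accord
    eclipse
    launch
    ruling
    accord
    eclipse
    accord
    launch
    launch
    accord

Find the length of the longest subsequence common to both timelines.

Taking ruling (source A #1, source B #2) → accord (source A #2, source B #3) → accord (source A #3, source B #7) → accord (source A #4, source B #9) → launch (source A #6, source B #10) → launch (source A #7, source B #11) gives a common subsequence of length 6. The LCS DP gives dp[15][12] = 6, so this is optimal.

6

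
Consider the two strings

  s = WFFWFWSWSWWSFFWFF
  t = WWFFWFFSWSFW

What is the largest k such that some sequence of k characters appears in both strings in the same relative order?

Taking W [1,2], F [2,3], F [3,4], W [4,5], F [5,7], S [9,8], W [11,9], S [12,10], F [14,11], W [15,12] gives a common subsequence of length 10. Since dp[17][12] = 10, nothing longer is possible.

10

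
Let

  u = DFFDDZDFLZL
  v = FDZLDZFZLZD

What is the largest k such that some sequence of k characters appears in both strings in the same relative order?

7

Let dp[i][j] be the LCS length of the first i characters of u and the first j characters of v. dp[i][j] = dp[i-1][j-1]+1 when the i-th and j-th characters match, else max(dp[i-1][j], dp[i][j-1]).
    ·  F  D  Z  L  D  Z  F  Z  L  Z  D
 ·  0  0  0  0  0  0  0  0  0  0  0  0
 D  0  0  1  1  1  1  1  1  1  1  1  1
 F  0  1  1  1  1  1  1  2  2  2  2  2
 F  0  1  1  1  1  1  1  2  2  2  2  2
 D  0  1  2  2  2  2  2  2  2  2  2  3
 D  0  1  2  2  2  3  3  3  3  3  3  3
 Z  0  1  2  3  3  3  4  4  4  4  4  4
 D  0  1  2  3  3  4  4  4  4  4  4  5
 F  0  1  2  3  3  4  4  5  5  5  5  5
 L  0  1  2  3  4  4  4  5  5  6  6  6
 Z  0  1  2  3  4  4  5  5  6  6  7  7
 L  0  1  2  3  4  4  5  5  6  7  7  7
dp[11][11] = 7. One LCS (by backtracking along matches): FDDZFLZ.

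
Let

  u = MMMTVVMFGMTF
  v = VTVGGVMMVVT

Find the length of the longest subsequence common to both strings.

Let dp[i][j] be the LCS length of the first i characters of u and the first j characters of v. dp[i][j] = dp[i-1][j-1]+1 when the i-th and j-th characters match, else max(dp[i-1][j], dp[i][j-1]).
    ·  V  T  V  G  G  V  M  M  V  V  T
 ·  0  0  0  0  0  0  0  0  0  0  0  0
 M  0  0  0  0  0  0  0  1  1  1  1  1
 M  0  0  0  0  0  0  0  1  2  2  2  2
 M  0  0  0  0  0  0  0  1  2  2  2  2
 T  0  0  1  1  1  1  1  1  2  2  2  3
 V  0  1  1  2  2  2  2  2  2  3  3  3
 V  0  1  1  2  2  2  3  3  3  3  4  4
 M  0  1  1  2  2  2  3  4  4  4  4  4
 F  0  1  1  2  2  2  3  4  4  4  4  4
 G  0  1  1  2  3  3  3  4  4  4  4  4
 M  0  1  1  2  3  3  3  4  5  5  5  5
 T  0  1  2  2  3  3  3  4  5  5  5  6
 F  0  1  2  2  3  3  3  4  5  5  5  6
dp[12][11] = 6. One LCS (by backtracking along matches): TVVMMT.

6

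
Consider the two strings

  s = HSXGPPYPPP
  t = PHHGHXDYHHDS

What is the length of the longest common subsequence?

Let dp[i][j] be the LCS length of the first i characters of s and the first j characters of t. dp[i][j] = dp[i-1][j-1]+1 when the i-th and j-th characters match, else max(dp[i-1][j], dp[i][j-1]).
    ·  P  H  H  G  H  X  D  Y  H  H  D  S
 ·  0  0  0  0  0  0  0  0  0  0  0  0  0
 H  0  0  1  1  1  1  1  1  1  1  1  1  1
 S  0  0  1  1  1  1  1  1  1  1  1  1  2
 X  0  0  1  1  1  1  2  2  2  2  2  2  2
 G  0  0  1  1  2  2  2  2  2  2  2  2  2
 P  0  1  1  1  2  2  2  2  2  2  2  2  2
 P  0  1  1  1  2  2  2  2  2  2  2  2  2
 Y  0  1  1  1  2  2  2  2  3  3  3  3  3
 P  0  1  1  1  2  2  2  2  3  3  3  3  3
 P  0  1  1  1  2  2  2  2  3  3  3  3  3
 P  0  1  1  1  2  2  2  2  3  3  3  3  3
dp[10][12] = 3. One LCS (by backtracking along matches): HXY.

3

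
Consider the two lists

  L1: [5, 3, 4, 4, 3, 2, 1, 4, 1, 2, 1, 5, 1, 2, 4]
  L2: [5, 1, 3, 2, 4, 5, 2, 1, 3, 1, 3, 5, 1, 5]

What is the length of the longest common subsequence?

8

Taking 5 [1,1] → 3 [2,3] → 4 [3,5] → 2 [6,7] → 1 [7,8] → 1 [9,10] → 1 [11,13] → 5 [12,14] gives a common subsequence of length 8, and the DP table's final entry dp[15][14] is also 8, so no common subsequence is longer.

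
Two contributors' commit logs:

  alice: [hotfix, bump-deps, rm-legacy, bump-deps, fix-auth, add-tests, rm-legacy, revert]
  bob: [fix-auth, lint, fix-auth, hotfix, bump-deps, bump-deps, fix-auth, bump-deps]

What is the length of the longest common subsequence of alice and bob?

Taking hotfix at alice[1]=bob[4], then bump-deps at alice[2]=bob[5], then bump-deps at alice[4]=bob[6], then fix-auth at alice[5]=bob[7] gives a common subsequence of length 4. Since dp[8][8] = 4, nothing longer is possible.

4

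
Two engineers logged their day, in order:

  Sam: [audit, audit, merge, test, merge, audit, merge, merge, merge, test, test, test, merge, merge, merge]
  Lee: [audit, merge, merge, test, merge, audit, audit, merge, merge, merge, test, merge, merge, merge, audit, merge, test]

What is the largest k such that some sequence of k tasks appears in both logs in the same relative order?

12

Match audit [1,1], merge [3,3], test [4,4], merge [5,5], audit [6,7], merge [7,8], merge [8,9], merge [9,10], test [10,11], merge [13,13], merge [14,14], merge [15,16] — 12 tasks in the same relative order in both, and the DP table's final entry dp[15][17] is also 12, so no common subsequence is longer.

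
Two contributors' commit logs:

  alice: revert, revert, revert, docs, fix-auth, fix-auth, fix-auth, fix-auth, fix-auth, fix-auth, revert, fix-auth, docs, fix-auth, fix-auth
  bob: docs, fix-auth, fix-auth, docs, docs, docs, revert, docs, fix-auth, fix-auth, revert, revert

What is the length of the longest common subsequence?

7

Pick docs [4,1]; then fix-auth [5,2]; then fix-auth [6,3]; then revert [11,7]; then docs [13,8]; then fix-auth [14,9]; then fix-auth [15,10]; all 7 commits appear in both, in order, and the DP table's final entry dp[15][12] is also 7, so no common subsequence is longer.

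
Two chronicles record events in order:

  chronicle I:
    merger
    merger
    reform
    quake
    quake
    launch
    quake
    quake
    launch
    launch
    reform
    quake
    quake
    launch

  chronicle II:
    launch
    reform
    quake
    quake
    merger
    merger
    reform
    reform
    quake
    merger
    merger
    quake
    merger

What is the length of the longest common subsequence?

6

One common subsequence of length 6: merger [1,5] → merger [2,6] → reform [3,7] → reform [11,8] → quake [12,9] → quake [13,12]. The LCS DP gives dp[14][13] = 6, so this is optimal.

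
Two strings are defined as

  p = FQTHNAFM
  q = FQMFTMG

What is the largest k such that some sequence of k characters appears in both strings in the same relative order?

Let dp[i][j] be the LCS length of the first i characters of p and the first j characters of q. dp[i][j] = dp[i-1][j-1]+1 when the i-th and j-th characters match, else max(dp[i-1][j], dp[i][j-1]).
    ·  F  Q  M  F  T  M  G
 ·  0  0  0  0  0  0  0  0
 F  0  1  1  1  1  1  1  1
 Q  0  1  2  2  2  2  2  2
 T  0  1  2  2  2  3  3  3
 H  0  1  2  2  2  3  3  3
 N  0  1  2  2  2  3  3  3
 A  0  1  2  2  2  3  3  3
 F  0  1  2  2  3  3  3  3
 M  0  1  2  3  3  3  4  4
dp[8][7] = 4. One LCS (by backtracking along matches): FQTM.

4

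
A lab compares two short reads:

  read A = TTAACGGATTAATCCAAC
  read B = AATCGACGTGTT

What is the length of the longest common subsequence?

8

Match A (read A #3, read B #1), A (read A #4, read B #2), C (read A #5, read B #4), G (read A #6, read B #5), G (read A #7, read B #8), T (read A #9, read B #9), T (read A #10, read B #11), T (read A #13, read B #12) — 8 bases in the same relative order in both. The LCS DP gives dp[18][12] = 8, so this is optimal.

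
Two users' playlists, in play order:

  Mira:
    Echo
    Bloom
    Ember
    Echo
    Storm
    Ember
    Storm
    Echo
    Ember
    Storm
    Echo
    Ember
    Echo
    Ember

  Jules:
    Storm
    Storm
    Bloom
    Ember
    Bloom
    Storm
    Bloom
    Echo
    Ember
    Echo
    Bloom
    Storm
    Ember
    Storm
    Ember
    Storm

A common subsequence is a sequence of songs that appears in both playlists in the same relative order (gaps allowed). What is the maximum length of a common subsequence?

One common subsequence of length 8: Echo (Mira #1, Jules #8); then Ember (Mira #3, Jules #9); then Echo (Mira #4, Jules #10); then Storm (Mira #5, Jules #12); then Ember (Mira #6, Jules #13); then Storm (Mira #7, Jules #14); then Ember (Mira #9, Jules #15); then Storm (Mira #10, Jules #16). dp[14][16] = 8 confirms this is the maximum.

8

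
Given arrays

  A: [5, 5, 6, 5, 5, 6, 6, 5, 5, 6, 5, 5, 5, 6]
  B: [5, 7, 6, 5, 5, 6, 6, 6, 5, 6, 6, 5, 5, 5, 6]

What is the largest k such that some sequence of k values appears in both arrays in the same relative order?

Taking 5 at A[1]=B[1]; then 6 at A[3]=B[3]; then 5 at A[4]=B[4]; then 5 at A[5]=B[5]; then 6 at A[6]=B[7]; then 6 at A[7]=B[8]; then 5 at A[8]=B[9]; then 6 at A[10]=B[11]; then 5 at A[11]=B[12]; then 5 at A[12]=B[13]; then 5 at A[13]=B[14]; then 6 at A[14]=B[15] gives a common subsequence of length 12. The LCS DP gives dp[14][15] = 12, so this is optimal.

12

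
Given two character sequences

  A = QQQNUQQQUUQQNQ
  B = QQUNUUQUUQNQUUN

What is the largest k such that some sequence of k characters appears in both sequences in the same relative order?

Pick Q [1,1], then Q [2,2], then N [4,4], then U [5,6], then Q [6,7], then Q [7,10], then Q [8,12], then U [9,13], then U [10,14], then N [13,15]; all 10 characters appear in both, in order. dp[14][15] = 10 confirms this is the maximum.

10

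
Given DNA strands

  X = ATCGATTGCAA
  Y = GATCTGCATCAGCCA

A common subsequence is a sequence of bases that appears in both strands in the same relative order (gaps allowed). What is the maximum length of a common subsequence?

Taking A (X #1, Y #2), then T (X #2, Y #3), then C (X #3, Y #4), then G (X #4, Y #6), then A (X #5, Y #8), then T (X #6, Y #9), then G (X #8, Y #12), then C (X #9, Y #14), then A (X #11, Y #15) gives a common subsequence of length 9. Since dp[11][15] = 9, nothing longer is possible.

9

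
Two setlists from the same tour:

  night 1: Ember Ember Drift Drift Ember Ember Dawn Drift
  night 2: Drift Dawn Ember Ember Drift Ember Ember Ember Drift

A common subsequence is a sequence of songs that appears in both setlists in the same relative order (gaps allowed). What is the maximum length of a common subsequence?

One common subsequence of length 6: Ember (night 1 #1, night 2 #3); then Ember (night 1 #2, night 2 #4); then Drift (night 1 #3, night 2 #5); then Ember (night 1 #5, night 2 #7); then Ember (night 1 #6, night 2 #8); then Drift (night 1 #8, night 2 #9), and the DP table's final entry dp[8][9] is also 6, so no common subsequence is longer.

6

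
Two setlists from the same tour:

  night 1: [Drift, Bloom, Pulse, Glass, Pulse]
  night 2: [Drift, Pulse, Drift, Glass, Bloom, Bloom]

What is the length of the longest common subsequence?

3

Match Drift (night 1 #1, night 2 #1), then Pulse (night 1 #3, night 2 #2), then Glass (night 1 #4, night 2 #4) — 3 songs in the same relative order in both, and the DP table's final entry dp[5][6] is also 3, so no common subsequence is longer.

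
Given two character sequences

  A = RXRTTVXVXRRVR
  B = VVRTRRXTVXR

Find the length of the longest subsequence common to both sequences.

6

Let dp[i][j] be the LCS length of the first i characters of A and the first j characters of B. dp[i][j] = dp[i-1][j-1]+1 when the i-th and j-th characters match, else max(dp[i-1][j], dp[i][j-1]).
    ·  V  V  R  T  R  R  X  T  V  X  R
 ·  0  0  0  0  0  0  0  0  0  0  0  0
 R  0  0  0  1  1  1  1  1  1  1  1  1
 X  0  0  0  1  1  1  1  2  2  2  2  2
 R  0  0  0  1  1  2  2  2  2  2  2  3
 T  0  0  0  1  2  2  2  2  3  3  3  3
 T  0  0  0  1  2  2  2  2  3  3  3  3
 V  0  1  1  1  2  2  2  2  3  4  4  4
 X  0  1  1  1  2  2  2  3  3  4  5  5
 V  0  1  2  2  2  2  2  3  3  4  5  5
 X  0  1  2  2  2  2  2  3  3  4  5  5
 R  0  1  2  3  3  3  3  3  3  4  5  6
 R  0  1  2  3  3  4  4  4  4  4  5  6
 V  0  1  2  3  3  4  4  4  4  5  5  6
 R  0  1  2  3  3  4  5  5  5  5  5  6
dp[13][11] = 6. One LCS (by backtracking along matches): RXTVXR.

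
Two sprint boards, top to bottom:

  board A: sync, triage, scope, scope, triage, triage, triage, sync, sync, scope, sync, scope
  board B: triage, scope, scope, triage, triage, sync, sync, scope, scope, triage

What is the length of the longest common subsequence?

Match triage (board A #2, board B #1); then scope (board A #3, board B #2); then scope (board A #4, board B #3); then triage (board A #6, board B #4); then triage (board A #7, board B #5); then sync (board A #8, board B #6); then sync (board A #9, board B #7); then scope (board A #10, board B #8); then scope (board A #12, board B #9) — 9 tasks in the same relative order in both. dp[12][10] = 9 confirms this is the maximum.

9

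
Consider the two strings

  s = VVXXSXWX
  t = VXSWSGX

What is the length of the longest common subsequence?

5

Let dp[i][j] be the LCS length of the first i characters of s and the first j characters of t. dp[i][j] = dp[i-1][j-1]+1 when the i-th and j-th characters match, else max(dp[i-1][j], dp[i][j-1]).
    ·  V  X  S  W  S  G  X
 ·  0  0  0  0  0  0  0  0
 V  0  1  1  1  1  1  1  1
 V  0  1  1  1  1  1  1  1
 X  0  1  2  2  2  2  2  2
 X  0  1  2  2  2  2  2  3
 S  0  1  2  3  3  3  3  3
 X  0  1  2  3  3  3  3  4
 W  0  1  2  3  4  4  4  4
 X  0  1  2  3  4  4  4  5
dp[8][7] = 5. One LCS (by backtracking along matches): VXSWX.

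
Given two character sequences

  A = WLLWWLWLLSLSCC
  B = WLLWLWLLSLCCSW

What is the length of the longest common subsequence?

12

Match W at A[1]=B[1]; then L at A[2]=B[2]; then L at A[3]=B[3]; then W at A[5]=B[4]; then L at A[6]=B[5]; then W at A[7]=B[6]; then L at A[8]=B[7]; then L at A[9]=B[8]; then S at A[10]=B[9]; then L at A[11]=B[10]; then C at A[13]=B[11]; then C at A[14]=B[12] — 12 characters in the same relative order in both, and the DP table's final entry dp[14][14] is also 12, so no common subsequence is longer.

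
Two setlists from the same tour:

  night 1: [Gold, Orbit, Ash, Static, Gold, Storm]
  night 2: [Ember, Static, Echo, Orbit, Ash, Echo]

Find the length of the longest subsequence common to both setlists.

2

One common subsequence of length 2: Orbit [2,4], Ash [3,5]. Since dp[6][6] = 2, nothing longer is possible.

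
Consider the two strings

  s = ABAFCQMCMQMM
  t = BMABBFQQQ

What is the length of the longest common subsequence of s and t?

5

Let dp[i][j] be the LCS length of the first i characters of s and the first j characters of t. dp[i][j] = dp[i-1][j-1]+1 when the i-th and j-th characters match, else max(dp[i-1][j], dp[i][j-1]).
    ·  B  M  A  B  B  F  Q  Q  Q
 ·  0  0  0  0  0  0  0  0  0  0
 A  0  0  0  1  1  1  1  1  1  1
 B  0  1  1  1  2  2  2  2  2  2
 A  0  1  1  2  2  2  2  2  2  2
 F  0  1  1  2  2  2  3  3  3  3
 C  0  1  1  2  2  2  3  3  3  3
 Q  0  1  1  2  2  2  3  4  4  4
 M  0  1  2  2  2  2  3  4  4  4
 C  0  1  2  2  2  2  3  4  4  4
 M  0  1  2  2  2  2  3  4  4  4
 Q  0  1  2  2  2  2  3  4  5  5
 M  0  1  2  2  2  2  3  4  5  5
 M  0  1  2  2  2  2  3  4  5  5
dp[12][9] = 5. One LCS (by backtracking along matches): ABFQQ.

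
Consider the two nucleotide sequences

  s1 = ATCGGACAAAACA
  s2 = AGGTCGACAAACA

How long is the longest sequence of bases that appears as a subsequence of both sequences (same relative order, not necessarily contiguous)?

Pick A at s1[1]=s2[1], T at s1[2]=s2[4], C at s1[3]=s2[5], G at s1[5]=s2[6], A at s1[6]=s2[7], C at s1[7]=s2[8], A at s1[9]=s2[9], A at s1[10]=s2[10], A at s1[11]=s2[11], C at s1[12]=s2[12], A at s1[13]=s2[13]; all 11 bases appear in both, in order. Since dp[13][13] = 11, nothing longer is possible.

11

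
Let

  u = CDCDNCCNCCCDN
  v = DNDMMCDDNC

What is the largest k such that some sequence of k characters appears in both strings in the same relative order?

Let dp[i][j] be the LCS length of the first i characters of u and the first j characters of v. dp[i][j] = dp[i-1][j-1]+1 when the i-th and j-th characters match, else max(dp[i-1][j], dp[i][j-1]).
    ·  D  N  D  M  M  C  D  D  N  C
 ·  0  0  0  0  0  0  0  0  0  0  0
 C  0  0  0  0  0  0  1  1  1  1  1
 D  0  1  1  1  1  1  1  2  2  2  2
 C  0  1  1  1  1  1  2  2  2  2  3
 D  0  1  1  2  2  2  2  3  3  3  3
 N  0  1  2  2  2  2  2  3  3  4  4
 C  0  1  2  2  2  2  3  3  3  4  5
 C  0  1  2  2  2  2  3  3  3  4  5
 N  0  1  2  2  2  2  3  3  3  4  5
 C  0  1  2  2  2  2  3  3  3  4  5
 C  0  1  2  2  2  2  3  3  3  4  5
 C  0  1  2  2  2  2  3  3  3  4  5
 D  0  1  2  3  3  3  3  4  4  4  5
 N  0  1  2  3  3  3  3  4  4  5  5
dp[13][10] = 5. One LCS (by backtracking along matches): CDDNC.

5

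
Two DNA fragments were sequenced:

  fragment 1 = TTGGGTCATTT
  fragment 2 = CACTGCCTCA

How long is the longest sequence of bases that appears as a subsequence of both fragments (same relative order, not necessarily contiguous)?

5

Match T (fragment 1 #2, fragment 2 #4), G (fragment 1 #3, fragment 2 #5), T (fragment 1 #6, fragment 2 #8), C (fragment 1 #7, fragment 2 #9), A (fragment 1 #8, fragment 2 #10) — 5 bases in the same relative order in both. The LCS DP gives dp[11][10] = 5, so this is optimal.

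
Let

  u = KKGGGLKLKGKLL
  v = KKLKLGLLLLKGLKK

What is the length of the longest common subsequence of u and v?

8

One common subsequence of length 8: K (u #1, v #2); then K (u #2, v #4); then G (u #3, v #6); then L (u #6, v #10); then K (u #7, v #11); then L (u #8, v #13); then K (u #9, v #14); then K (u #11, v #15). dp[13][15] = 8 confirms this is the maximum.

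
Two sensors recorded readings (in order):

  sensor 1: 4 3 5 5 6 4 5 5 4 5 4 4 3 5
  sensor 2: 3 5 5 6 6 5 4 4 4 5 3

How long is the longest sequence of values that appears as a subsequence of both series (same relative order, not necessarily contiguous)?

Match 3 [2,1]; then 5 [3,2]; then 5 [4,3]; then 6 [5,5]; then 5 [8,6]; then 4 [9,7]; then 4 [11,8]; then 4 [12,9]; then 3 [13,11] — 9 values in the same relative order in both, and the DP table's final entry dp[14][11] is also 9, so no common subsequence is longer.

9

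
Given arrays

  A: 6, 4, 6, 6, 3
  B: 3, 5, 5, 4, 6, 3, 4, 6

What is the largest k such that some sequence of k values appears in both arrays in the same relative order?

Match 6 [1,5], then 4 [2,7], then 6 [4,8] — 3 values in the same relative order in both, and the DP table's final entry dp[5][8] is also 3, so no common subsequence is longer.

3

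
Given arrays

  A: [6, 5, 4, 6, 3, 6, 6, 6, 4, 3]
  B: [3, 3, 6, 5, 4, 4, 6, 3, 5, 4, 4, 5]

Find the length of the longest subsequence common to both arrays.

Let dp[i][j] be the LCS length of the first i values of A and the first j values of B. dp[i][j] = dp[i-1][j-1]+1 when the i-th and j-th values match, else max(dp[i-1][j], dp[i][j-1]).
    ·  3  3  6  5  4  4  6  3  5  4  4  5
 ·  0  0  0  0  0  0  0  0  0  0  0  0  0
 6  0  0  0  1  1  1  1  1  1  1  1  1  1
 5  0  0  0  1  2  2  2  2  2  2  2  2  2
 4  0  0  0  1  2  3  3  3  3  3  3  3  3
 6  0  0  0  1  2  3  3  4  4  4  4  4  4
 3  0  1  1  1  2  3  3  4  5  5  5  5  5
 6  0  1  1  2  2  3  3  4  5  5  5  5  5
 6  0  1  1  2  2  3  3  4  5  5  5  5  5
 6  0  1  1  2  2  3  3  4  5  5  5  5  5
 4  0  1  1  2  2  3  4  4  5  5  6  6  6
 3  0  1  2  2  2  3  4  4  5  5  6  6  6
dp[10][12] = 6. One LCS (by backtracking along matches): 6, 5, 4, 6, 3, 4.

6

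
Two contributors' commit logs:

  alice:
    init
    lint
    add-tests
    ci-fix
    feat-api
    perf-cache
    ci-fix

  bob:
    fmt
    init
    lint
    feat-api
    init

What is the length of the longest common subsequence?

Match init at alice[1]=bob[2]; then lint at alice[2]=bob[3]; then feat-api at alice[5]=bob[4] — 3 commits in the same relative order in both, and the DP table's final entry dp[7][5] is also 3, so no common subsequence is longer.

3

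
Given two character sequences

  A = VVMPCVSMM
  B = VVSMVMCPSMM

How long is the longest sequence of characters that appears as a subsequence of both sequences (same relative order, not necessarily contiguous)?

7

Match V at A[1]=B[2], V at A[2]=B[5], M at A[3]=B[6], P at A[4]=B[8], S at A[7]=B[9], M at A[8]=B[10], M at A[9]=B[11] — 7 characters in the same relative order in both. The LCS DP gives dp[9][11] = 7, so this is optimal.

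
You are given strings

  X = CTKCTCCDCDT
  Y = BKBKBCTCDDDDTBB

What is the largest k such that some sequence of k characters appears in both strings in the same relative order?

7

Pick K [3,4], C [4,6], T [5,7], C [6,8], D [8,11], D [10,12], T [11,13]; all 7 characters appear in both, in order, and the DP table's final entry dp[11][15] is also 7, so no common subsequence is longer.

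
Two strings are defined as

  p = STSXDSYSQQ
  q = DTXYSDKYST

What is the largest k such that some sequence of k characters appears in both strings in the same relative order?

One common subsequence of length 5: T at p[2]=q[2] → S at p[3]=q[5] → D at p[5]=q[6] → Y at p[7]=q[8] → S at p[8]=q[9]. dp[10][10] = 5 confirms this is the maximum.

5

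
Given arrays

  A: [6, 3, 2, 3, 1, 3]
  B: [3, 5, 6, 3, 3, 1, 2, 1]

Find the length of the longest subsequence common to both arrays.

One common subsequence of length 4: 6 (A #1, B #3), then 3 (A #2, B #5), then 2 (A #3, B #7), then 1 (A #5, B #8), and the DP table's final entry dp[6][8] is also 4, so no common subsequence is longer.

4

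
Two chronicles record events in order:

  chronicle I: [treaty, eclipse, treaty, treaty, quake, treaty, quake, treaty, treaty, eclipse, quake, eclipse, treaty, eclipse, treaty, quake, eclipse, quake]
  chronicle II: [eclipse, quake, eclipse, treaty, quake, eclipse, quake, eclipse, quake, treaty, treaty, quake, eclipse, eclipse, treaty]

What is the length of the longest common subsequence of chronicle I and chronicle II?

Taking eclipse (chronicle I #2, chronicle II #1), quake (chronicle I #5, chronicle II #2), treaty (chronicle I #6, chronicle II #4), quake (chronicle I #7, chronicle II #5), eclipse (chronicle I #10, chronicle II #6), quake (chronicle I #11, chronicle II #7), eclipse (chronicle I #12, chronicle II #8), treaty (chronicle I #13, chronicle II #10), treaty (chronicle I #15, chronicle II #11), quake (chronicle I #16, chronicle II #12), eclipse (chronicle I #17, chronicle II #14) gives a common subsequence of length 11, and the DP table's final entry dp[18][15] is also 11, so no common subsequence is longer.

11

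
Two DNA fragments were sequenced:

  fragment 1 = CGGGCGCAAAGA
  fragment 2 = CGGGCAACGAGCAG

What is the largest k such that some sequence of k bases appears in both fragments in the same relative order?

10

One common subsequence of length 10: C [1,1] → G [3,2] → G [4,3] → G [6,4] → C [7,5] → A [8,6] → A [9,7] → A [10,10] → G [11,11] → A [12,13]. The LCS DP gives dp[12][14] = 10, so this is optimal.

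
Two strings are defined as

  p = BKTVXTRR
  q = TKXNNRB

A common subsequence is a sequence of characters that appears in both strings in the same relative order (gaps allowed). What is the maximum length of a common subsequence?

3

One common subsequence of length 3: K [2,2]; then X [5,3]; then R [7,6]. The LCS DP gives dp[8][7] = 3, so this is optimal.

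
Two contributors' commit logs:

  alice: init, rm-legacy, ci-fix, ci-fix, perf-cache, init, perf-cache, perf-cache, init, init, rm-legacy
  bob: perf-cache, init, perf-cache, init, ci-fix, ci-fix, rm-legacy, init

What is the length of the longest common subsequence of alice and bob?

5

Taking perf-cache (alice #5, bob #1) → init (alice #6, bob #2) → perf-cache (alice #8, bob #3) → init (alice #9, bob #4) → init (alice #10, bob #8) gives a common subsequence of length 5. Since dp[11][8] = 5, nothing longer is possible.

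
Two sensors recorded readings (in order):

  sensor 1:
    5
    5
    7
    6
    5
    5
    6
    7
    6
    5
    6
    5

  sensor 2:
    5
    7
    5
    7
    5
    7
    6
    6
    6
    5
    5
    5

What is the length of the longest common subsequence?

One common subsequence of length 8: 5 [1,3]; then 5 [2,5]; then 7 [3,6]; then 6 [4,7]; then 6 [7,8]; then 6 [9,9]; then 5 [10,11]; then 5 [12,12]. dp[12][12] = 8 confirms this is the maximum.

8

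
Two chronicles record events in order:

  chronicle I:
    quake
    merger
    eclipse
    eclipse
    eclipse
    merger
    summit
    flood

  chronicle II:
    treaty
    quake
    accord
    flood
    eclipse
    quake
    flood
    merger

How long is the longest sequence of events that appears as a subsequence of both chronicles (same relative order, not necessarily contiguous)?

3

Pick quake at chronicle I[1]=chronicle II[2] → eclipse at chronicle I[3]=chronicle II[5] → merger at chronicle I[6]=chronicle II[8]; all 3 events appear in both, in order. Since dp[8][8] = 3, nothing longer is possible.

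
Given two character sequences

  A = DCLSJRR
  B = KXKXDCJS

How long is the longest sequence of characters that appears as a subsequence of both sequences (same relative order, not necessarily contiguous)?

Let dp[i][j] be the LCS length of the first i characters of A and the first j characters of B. dp[i][j] = dp[i-1][j-1]+1 when the i-th and j-th characters match, else max(dp[i-1][j], dp[i][j-1]).
    ·  K  X  K  X  D  C  J  S
 ·  0  0  0  0  0  0  0  0  0
 D  0  0  0  0  0  1  1  1  1
 C  0  0  0  0  0  1  2  2  2
 L  0  0  0  0  0  1  2  2  2
 S  0  0  0  0  0  1  2  2  3
 J  0  0  0  0  0  1  2  3  3
 R  0  0  0  0  0  1  2  3  3
 R  0  0  0  0  0  1  2  3  3
dp[7][8] = 3. One LCS (by backtracking along matches): DCS.

3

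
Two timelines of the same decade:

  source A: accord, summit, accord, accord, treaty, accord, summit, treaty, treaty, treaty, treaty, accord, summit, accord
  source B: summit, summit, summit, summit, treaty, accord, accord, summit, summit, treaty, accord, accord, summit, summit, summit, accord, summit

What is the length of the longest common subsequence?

One common subsequence of length 8: summit [2,4], accord [3,6], accord [4,7], treaty [5,10], accord [6,12], summit [7,15], accord [12,16], summit [13,17]. dp[14][17] = 8 confirms this is the maximum.

8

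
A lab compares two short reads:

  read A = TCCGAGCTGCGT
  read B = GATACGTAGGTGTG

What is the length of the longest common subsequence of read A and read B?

8

Match T [1,3] → C [3,5] → G [4,6] → A [5,8] → G [6,10] → T [8,11] → G [9,12] → G [11,14] — 8 bases in the same relative order in both, and the DP table's final entry dp[12][14] is also 8, so no common subsequence is longer.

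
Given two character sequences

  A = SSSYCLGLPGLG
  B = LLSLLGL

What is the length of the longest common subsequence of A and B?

Pick S [3,3]; then L [6,4]; then L [8,5]; then G [10,6]; then L [11,7]; all 5 characters appear in both, in order. The LCS DP gives dp[12][7] = 5, so this is optimal.

5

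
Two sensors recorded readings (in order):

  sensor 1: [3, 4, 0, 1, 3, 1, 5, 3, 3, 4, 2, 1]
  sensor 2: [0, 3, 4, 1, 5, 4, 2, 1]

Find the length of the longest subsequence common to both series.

7

Match 3 [1,2], 4 [2,3], 1 [6,4], 5 [7,5], 4 [10,6], 2 [11,7], 1 [12,8] — 7 values in the same relative order in both, and the DP table's final entry dp[12][8] is also 7, so no common subsequence is longer.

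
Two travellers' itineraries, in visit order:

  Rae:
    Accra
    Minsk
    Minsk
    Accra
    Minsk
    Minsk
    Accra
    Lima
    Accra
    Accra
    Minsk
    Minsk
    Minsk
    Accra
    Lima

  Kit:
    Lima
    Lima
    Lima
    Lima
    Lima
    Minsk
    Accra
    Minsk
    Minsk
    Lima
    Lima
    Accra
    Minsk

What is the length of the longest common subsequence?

7

One common subsequence of length 7: Minsk [3,6], then Accra [4,7], then Minsk [5,8], then Minsk [6,9], then Lima [8,11], then Accra [10,12], then Minsk [13,13]. dp[15][13] = 7 confirms this is the maximum.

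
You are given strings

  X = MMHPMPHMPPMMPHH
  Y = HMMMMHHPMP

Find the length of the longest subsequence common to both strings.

Let dp[i][j] be the LCS length of the first i characters of X and the first j characters of Y. dp[i][j] = dp[i-1][j-1]+1 when the i-th and j-th characters match, else max(dp[i-1][j], dp[i][j-1]).
    ·  H  M  M  M  M  H  H  P  M  P
 ·  0  0  0  0  0  0  0  0  0  0  0
 M  0  0  1  1  1  1  1  1  1  1  1
 M  0  0  1  2  2  2  2  2  2  2  2
 H  0  1  1  2  2  2  3  3  3  3  3
 P  0  1  1  2  2  2  3  3  4  4  4
 M  0  1  2  2  3  3  3  3  4  5  5
 P  0  1  2  2  3  3  3  3  4  5  6
 H  0  1  2  2  3  3  4  4  4  5  6
 M  0  1  2  3  3  4  4  4  4  5  6
 P  0  1  2  3  3  4  4  4  5  5  6
 P  0  1  2  3  3  4  4  4  5  5  6
 M  0  1  2  3  4  4  4  4  5  6  6
 M  0  1  2  3  4  5  5  5  5  6  6
 P  0  1  2  3  4  5  5  5  6  6  7
 H  0  1  2  3  4  5  6  6  6  6  7
 H  0  1  2  3  4  5  6  7  7  7  7
dp[15][10] = 7. One LCS (by backtracking along matches): MMHHPMP.

7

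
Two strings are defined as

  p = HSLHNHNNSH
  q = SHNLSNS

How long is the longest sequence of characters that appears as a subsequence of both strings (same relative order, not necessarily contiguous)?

One common subsequence of length 5: S at p[2]=q[1]; then H at p[4]=q[2]; then N at p[5]=q[3]; then N at p[8]=q[6]; then S at p[9]=q[7]. The LCS DP gives dp[10][7] = 5, so this is optimal.

5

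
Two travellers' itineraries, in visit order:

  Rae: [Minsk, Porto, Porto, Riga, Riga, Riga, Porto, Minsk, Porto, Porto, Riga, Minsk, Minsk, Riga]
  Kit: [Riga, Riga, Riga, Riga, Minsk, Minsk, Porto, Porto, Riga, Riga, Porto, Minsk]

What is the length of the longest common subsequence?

8

Taking Riga at Rae[4]=Kit[2]; then Riga at Rae[5]=Kit[3]; then Riga at Rae[6]=Kit[4]; then Minsk at Rae[8]=Kit[6]; then Porto at Rae[9]=Kit[7]; then Porto at Rae[10]=Kit[8]; then Riga at Rae[11]=Kit[10]; then Minsk at Rae[13]=Kit[12] gives a common subsequence of length 8. Since dp[14][12] = 8, nothing longer is possible.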